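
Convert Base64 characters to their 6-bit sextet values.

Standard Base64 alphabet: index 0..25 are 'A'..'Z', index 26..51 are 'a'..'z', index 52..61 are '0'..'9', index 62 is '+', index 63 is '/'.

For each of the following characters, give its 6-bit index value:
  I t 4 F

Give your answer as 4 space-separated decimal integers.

Answer: 8 45 56 5

Derivation:
'I': A..Z range, ord('I') − ord('A') = 8
't': a..z range, 26 + ord('t') − ord('a') = 45
'4': 0..9 range, 52 + ord('4') − ord('0') = 56
'F': A..Z range, ord('F') − ord('A') = 5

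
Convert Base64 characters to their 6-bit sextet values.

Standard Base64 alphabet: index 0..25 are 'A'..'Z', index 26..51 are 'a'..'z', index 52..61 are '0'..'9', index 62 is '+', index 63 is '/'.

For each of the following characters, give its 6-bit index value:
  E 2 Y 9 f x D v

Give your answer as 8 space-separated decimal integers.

Answer: 4 54 24 61 31 49 3 47

Derivation:
'E': A..Z range, ord('E') − ord('A') = 4
'2': 0..9 range, 52 + ord('2') − ord('0') = 54
'Y': A..Z range, ord('Y') − ord('A') = 24
'9': 0..9 range, 52 + ord('9') − ord('0') = 61
'f': a..z range, 26 + ord('f') − ord('a') = 31
'x': a..z range, 26 + ord('x') − ord('a') = 49
'D': A..Z range, ord('D') − ord('A') = 3
'v': a..z range, 26 + ord('v') − ord('a') = 47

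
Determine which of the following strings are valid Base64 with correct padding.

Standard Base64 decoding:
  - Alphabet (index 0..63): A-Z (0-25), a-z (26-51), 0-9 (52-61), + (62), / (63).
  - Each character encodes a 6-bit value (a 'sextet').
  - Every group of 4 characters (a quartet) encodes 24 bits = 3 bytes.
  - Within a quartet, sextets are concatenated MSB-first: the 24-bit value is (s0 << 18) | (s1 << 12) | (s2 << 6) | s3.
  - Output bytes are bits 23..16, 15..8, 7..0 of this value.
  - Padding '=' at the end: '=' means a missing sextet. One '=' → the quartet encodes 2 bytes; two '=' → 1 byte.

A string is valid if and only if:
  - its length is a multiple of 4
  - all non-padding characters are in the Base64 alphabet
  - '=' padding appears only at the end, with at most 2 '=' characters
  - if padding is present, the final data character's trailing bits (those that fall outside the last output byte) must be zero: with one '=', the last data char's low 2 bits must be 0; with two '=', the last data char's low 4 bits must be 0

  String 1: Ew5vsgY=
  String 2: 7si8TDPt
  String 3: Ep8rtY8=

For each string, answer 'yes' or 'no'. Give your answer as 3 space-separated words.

String 1: 'Ew5vsgY=' → valid
String 2: '7si8TDPt' → valid
String 3: 'Ep8rtY8=' → valid

Answer: yes yes yes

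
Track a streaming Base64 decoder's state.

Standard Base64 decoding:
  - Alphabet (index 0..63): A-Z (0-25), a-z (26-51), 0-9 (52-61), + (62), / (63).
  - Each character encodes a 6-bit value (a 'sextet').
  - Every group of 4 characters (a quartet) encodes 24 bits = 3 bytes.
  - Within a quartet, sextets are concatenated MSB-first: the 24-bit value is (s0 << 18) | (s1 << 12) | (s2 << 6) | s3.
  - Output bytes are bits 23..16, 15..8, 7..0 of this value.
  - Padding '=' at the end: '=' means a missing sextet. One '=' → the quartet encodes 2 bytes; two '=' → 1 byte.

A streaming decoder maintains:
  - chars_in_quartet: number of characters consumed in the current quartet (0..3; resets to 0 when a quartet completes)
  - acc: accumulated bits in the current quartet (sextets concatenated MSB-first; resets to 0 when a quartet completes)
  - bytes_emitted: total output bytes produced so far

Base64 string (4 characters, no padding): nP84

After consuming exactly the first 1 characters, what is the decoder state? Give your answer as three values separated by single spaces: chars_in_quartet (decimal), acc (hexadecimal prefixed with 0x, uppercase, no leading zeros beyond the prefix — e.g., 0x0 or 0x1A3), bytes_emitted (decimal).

After char 0 ('n'=39): chars_in_quartet=1 acc=0x27 bytes_emitted=0

Answer: 1 0x27 0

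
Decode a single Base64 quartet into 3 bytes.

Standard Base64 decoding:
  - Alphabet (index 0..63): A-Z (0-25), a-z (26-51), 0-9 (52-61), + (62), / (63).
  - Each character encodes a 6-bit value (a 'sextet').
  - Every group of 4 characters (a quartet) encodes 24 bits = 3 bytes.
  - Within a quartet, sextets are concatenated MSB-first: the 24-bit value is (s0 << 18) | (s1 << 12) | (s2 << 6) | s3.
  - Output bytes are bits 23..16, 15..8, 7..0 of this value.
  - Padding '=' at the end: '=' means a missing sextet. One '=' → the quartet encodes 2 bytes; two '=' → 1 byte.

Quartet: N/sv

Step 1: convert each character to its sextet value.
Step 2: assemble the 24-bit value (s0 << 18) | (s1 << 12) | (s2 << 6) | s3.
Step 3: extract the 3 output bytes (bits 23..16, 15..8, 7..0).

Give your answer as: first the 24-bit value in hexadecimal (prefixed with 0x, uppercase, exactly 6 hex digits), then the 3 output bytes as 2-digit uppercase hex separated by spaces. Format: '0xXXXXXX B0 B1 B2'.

Sextets: N=13, /=63, s=44, v=47
24-bit: (13<<18) | (63<<12) | (44<<6) | 47
      = 0x340000 | 0x03F000 | 0x000B00 | 0x00002F
      = 0x37FB2F
Bytes: (v>>16)&0xFF=37, (v>>8)&0xFF=FB, v&0xFF=2F

Answer: 0x37FB2F 37 FB 2F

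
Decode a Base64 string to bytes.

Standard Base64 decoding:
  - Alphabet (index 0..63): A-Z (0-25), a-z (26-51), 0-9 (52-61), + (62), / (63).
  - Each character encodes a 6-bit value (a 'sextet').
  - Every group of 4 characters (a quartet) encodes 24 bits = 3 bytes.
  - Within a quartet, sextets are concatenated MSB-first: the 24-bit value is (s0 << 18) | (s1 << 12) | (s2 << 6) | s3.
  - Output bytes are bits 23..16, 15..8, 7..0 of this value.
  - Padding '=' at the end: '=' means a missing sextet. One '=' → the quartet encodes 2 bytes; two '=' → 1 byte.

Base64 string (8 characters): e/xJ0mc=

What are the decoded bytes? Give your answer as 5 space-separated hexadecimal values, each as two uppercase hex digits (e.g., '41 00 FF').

Answer: 7B FC 49 D2 67

Derivation:
After char 0 ('e'=30): chars_in_quartet=1 acc=0x1E bytes_emitted=0
After char 1 ('/'=63): chars_in_quartet=2 acc=0x7BF bytes_emitted=0
After char 2 ('x'=49): chars_in_quartet=3 acc=0x1EFF1 bytes_emitted=0
After char 3 ('J'=9): chars_in_quartet=4 acc=0x7BFC49 -> emit 7B FC 49, reset; bytes_emitted=3
After char 4 ('0'=52): chars_in_quartet=1 acc=0x34 bytes_emitted=3
After char 5 ('m'=38): chars_in_quartet=2 acc=0xD26 bytes_emitted=3
After char 6 ('c'=28): chars_in_quartet=3 acc=0x3499C bytes_emitted=3
Padding '=': partial quartet acc=0x3499C -> emit D2 67; bytes_emitted=5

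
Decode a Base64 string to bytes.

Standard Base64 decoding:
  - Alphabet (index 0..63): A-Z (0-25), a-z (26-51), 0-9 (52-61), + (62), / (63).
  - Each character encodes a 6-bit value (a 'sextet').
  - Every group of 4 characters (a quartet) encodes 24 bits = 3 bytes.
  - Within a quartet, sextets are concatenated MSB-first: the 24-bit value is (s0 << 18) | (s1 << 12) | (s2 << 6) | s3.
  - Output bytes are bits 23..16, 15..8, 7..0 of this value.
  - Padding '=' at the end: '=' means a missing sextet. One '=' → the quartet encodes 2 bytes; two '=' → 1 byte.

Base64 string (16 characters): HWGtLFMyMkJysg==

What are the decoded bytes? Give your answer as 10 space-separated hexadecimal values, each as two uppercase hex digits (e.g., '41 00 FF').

Answer: 1D 61 AD 2C 53 32 32 42 72 B2

Derivation:
After char 0 ('H'=7): chars_in_quartet=1 acc=0x7 bytes_emitted=0
After char 1 ('W'=22): chars_in_quartet=2 acc=0x1D6 bytes_emitted=0
After char 2 ('G'=6): chars_in_quartet=3 acc=0x7586 bytes_emitted=0
After char 3 ('t'=45): chars_in_quartet=4 acc=0x1D61AD -> emit 1D 61 AD, reset; bytes_emitted=3
After char 4 ('L'=11): chars_in_quartet=1 acc=0xB bytes_emitted=3
After char 5 ('F'=5): chars_in_quartet=2 acc=0x2C5 bytes_emitted=3
After char 6 ('M'=12): chars_in_quartet=3 acc=0xB14C bytes_emitted=3
After char 7 ('y'=50): chars_in_quartet=4 acc=0x2C5332 -> emit 2C 53 32, reset; bytes_emitted=6
After char 8 ('M'=12): chars_in_quartet=1 acc=0xC bytes_emitted=6
After char 9 ('k'=36): chars_in_quartet=2 acc=0x324 bytes_emitted=6
After char 10 ('J'=9): chars_in_quartet=3 acc=0xC909 bytes_emitted=6
After char 11 ('y'=50): chars_in_quartet=4 acc=0x324272 -> emit 32 42 72, reset; bytes_emitted=9
After char 12 ('s'=44): chars_in_quartet=1 acc=0x2C bytes_emitted=9
After char 13 ('g'=32): chars_in_quartet=2 acc=0xB20 bytes_emitted=9
Padding '==': partial quartet acc=0xB20 -> emit B2; bytes_emitted=10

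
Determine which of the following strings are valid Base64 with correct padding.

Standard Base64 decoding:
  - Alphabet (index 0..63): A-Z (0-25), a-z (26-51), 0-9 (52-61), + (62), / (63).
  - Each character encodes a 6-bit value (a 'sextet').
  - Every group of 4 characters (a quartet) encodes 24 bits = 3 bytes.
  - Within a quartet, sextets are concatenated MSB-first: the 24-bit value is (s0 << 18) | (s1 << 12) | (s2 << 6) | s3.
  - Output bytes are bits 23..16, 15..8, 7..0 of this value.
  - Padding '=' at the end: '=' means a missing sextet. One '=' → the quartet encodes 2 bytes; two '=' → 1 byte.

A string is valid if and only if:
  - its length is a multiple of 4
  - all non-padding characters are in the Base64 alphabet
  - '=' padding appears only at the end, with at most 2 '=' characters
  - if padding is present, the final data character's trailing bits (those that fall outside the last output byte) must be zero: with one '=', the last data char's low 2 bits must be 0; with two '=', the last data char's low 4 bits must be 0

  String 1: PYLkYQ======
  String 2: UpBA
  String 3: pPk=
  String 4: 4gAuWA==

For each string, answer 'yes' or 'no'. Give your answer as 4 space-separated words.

Answer: no yes yes yes

Derivation:
String 1: 'PYLkYQ======' → invalid (6 pad chars (max 2))
String 2: 'UpBA' → valid
String 3: 'pPk=' → valid
String 4: '4gAuWA==' → valid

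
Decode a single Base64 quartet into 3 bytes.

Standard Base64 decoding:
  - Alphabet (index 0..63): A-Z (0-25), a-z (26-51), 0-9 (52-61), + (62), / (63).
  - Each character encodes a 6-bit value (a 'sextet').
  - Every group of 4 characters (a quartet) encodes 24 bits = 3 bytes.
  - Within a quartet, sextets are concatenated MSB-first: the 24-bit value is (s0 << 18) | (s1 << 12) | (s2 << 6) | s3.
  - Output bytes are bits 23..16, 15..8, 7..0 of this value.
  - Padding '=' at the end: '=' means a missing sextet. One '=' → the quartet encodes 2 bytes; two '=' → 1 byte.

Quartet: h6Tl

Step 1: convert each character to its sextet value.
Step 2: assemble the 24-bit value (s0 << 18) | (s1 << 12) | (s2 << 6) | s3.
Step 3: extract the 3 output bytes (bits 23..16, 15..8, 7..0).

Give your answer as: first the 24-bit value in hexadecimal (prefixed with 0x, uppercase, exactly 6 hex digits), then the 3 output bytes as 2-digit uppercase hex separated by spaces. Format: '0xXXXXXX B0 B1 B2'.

Answer: 0x87A4E5 87 A4 E5

Derivation:
Sextets: h=33, 6=58, T=19, l=37
24-bit: (33<<18) | (58<<12) | (19<<6) | 37
      = 0x840000 | 0x03A000 | 0x0004C0 | 0x000025
      = 0x87A4E5
Bytes: (v>>16)&0xFF=87, (v>>8)&0xFF=A4, v&0xFF=E5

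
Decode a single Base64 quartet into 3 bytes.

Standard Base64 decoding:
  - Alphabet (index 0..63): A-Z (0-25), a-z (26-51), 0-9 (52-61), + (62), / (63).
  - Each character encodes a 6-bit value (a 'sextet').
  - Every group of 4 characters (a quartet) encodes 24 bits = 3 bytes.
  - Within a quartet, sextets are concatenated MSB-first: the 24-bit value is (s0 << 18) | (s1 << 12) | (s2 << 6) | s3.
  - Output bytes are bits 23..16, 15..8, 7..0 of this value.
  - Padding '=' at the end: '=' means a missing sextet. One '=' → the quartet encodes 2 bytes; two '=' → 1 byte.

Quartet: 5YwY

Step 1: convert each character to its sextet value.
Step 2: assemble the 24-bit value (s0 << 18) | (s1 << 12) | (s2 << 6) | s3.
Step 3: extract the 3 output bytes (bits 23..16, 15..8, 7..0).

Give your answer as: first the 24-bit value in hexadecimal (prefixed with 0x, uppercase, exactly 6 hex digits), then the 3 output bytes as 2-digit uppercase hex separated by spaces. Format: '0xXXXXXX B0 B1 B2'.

Sextets: 5=57, Y=24, w=48, Y=24
24-bit: (57<<18) | (24<<12) | (48<<6) | 24
      = 0xE40000 | 0x018000 | 0x000C00 | 0x000018
      = 0xE58C18
Bytes: (v>>16)&0xFF=E5, (v>>8)&0xFF=8C, v&0xFF=18

Answer: 0xE58C18 E5 8C 18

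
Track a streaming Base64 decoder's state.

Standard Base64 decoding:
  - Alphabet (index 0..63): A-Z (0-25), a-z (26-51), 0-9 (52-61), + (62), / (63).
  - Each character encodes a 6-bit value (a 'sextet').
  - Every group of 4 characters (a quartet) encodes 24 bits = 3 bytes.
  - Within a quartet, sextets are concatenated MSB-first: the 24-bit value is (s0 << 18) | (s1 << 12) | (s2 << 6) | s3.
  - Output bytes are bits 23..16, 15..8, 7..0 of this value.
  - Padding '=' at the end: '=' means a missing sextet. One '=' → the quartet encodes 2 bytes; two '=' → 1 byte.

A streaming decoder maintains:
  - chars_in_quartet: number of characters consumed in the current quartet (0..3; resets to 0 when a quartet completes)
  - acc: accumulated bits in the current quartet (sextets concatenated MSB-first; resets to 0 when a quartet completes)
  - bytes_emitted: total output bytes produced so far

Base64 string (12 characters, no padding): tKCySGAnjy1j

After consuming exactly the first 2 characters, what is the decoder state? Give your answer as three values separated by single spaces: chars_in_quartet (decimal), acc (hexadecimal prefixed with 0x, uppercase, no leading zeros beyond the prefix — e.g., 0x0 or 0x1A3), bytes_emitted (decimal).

After char 0 ('t'=45): chars_in_quartet=1 acc=0x2D bytes_emitted=0
After char 1 ('K'=10): chars_in_quartet=2 acc=0xB4A bytes_emitted=0

Answer: 2 0xB4A 0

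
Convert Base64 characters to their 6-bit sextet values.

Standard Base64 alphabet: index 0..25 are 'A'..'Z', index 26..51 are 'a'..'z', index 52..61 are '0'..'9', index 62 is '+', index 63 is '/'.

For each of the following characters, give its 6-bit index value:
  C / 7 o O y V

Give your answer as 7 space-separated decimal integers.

Answer: 2 63 59 40 14 50 21

Derivation:
'C': A..Z range, ord('C') − ord('A') = 2
'/': index 63
'7': 0..9 range, 52 + ord('7') − ord('0') = 59
'o': a..z range, 26 + ord('o') − ord('a') = 40
'O': A..Z range, ord('O') − ord('A') = 14
'y': a..z range, 26 + ord('y') − ord('a') = 50
'V': A..Z range, ord('V') − ord('A') = 21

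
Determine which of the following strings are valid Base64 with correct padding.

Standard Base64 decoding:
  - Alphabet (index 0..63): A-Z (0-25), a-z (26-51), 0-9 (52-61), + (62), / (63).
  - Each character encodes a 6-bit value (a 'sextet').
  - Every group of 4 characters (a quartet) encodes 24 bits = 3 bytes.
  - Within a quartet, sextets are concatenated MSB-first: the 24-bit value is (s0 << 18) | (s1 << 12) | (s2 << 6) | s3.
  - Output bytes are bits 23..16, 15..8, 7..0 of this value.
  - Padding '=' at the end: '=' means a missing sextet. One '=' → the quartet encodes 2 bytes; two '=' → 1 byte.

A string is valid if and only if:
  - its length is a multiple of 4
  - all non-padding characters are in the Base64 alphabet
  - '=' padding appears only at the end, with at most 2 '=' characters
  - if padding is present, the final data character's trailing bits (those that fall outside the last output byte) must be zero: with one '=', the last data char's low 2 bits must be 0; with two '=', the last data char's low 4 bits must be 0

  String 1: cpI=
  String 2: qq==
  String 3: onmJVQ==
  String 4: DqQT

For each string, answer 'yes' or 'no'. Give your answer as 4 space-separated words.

Answer: yes no yes yes

Derivation:
String 1: 'cpI=' → valid
String 2: 'qq==' → invalid (bad trailing bits)
String 3: 'onmJVQ==' → valid
String 4: 'DqQT' → valid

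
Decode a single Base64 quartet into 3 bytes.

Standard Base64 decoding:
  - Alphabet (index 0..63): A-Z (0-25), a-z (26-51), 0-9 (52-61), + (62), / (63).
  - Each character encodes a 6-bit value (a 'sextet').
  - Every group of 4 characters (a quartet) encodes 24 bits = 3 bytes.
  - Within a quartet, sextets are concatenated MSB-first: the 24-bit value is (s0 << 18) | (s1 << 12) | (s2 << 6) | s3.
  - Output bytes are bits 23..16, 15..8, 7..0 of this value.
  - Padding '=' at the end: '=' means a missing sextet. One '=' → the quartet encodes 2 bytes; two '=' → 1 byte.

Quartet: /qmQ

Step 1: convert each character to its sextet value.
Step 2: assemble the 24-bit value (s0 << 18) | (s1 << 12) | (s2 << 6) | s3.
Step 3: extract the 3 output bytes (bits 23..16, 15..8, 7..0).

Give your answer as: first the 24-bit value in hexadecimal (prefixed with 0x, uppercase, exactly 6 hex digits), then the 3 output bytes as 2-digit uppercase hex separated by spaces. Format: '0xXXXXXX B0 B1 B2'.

Answer: 0xFEA990 FE A9 90

Derivation:
Sextets: /=63, q=42, m=38, Q=16
24-bit: (63<<18) | (42<<12) | (38<<6) | 16
      = 0xFC0000 | 0x02A000 | 0x000980 | 0x000010
      = 0xFEA990
Bytes: (v>>16)&0xFF=FE, (v>>8)&0xFF=A9, v&0xFF=90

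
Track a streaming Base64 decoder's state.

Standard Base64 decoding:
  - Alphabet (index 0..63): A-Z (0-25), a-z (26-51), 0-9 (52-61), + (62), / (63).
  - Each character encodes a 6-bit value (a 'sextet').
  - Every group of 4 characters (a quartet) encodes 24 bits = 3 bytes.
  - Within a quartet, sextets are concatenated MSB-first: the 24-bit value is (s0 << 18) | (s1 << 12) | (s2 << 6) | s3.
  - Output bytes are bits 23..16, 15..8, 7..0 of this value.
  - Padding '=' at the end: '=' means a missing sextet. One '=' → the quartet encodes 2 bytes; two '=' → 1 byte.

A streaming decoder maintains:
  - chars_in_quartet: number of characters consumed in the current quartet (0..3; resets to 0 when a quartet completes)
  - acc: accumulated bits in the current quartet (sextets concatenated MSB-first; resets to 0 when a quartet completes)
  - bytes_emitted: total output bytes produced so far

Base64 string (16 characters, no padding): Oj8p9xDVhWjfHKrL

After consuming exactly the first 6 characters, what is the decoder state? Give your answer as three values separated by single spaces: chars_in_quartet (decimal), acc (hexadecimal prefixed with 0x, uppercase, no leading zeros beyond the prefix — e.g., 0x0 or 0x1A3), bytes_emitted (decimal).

Answer: 2 0xF71 3

Derivation:
After char 0 ('O'=14): chars_in_quartet=1 acc=0xE bytes_emitted=0
After char 1 ('j'=35): chars_in_quartet=2 acc=0x3A3 bytes_emitted=0
After char 2 ('8'=60): chars_in_quartet=3 acc=0xE8FC bytes_emitted=0
After char 3 ('p'=41): chars_in_quartet=4 acc=0x3A3F29 -> emit 3A 3F 29, reset; bytes_emitted=3
After char 4 ('9'=61): chars_in_quartet=1 acc=0x3D bytes_emitted=3
After char 5 ('x'=49): chars_in_quartet=2 acc=0xF71 bytes_emitted=3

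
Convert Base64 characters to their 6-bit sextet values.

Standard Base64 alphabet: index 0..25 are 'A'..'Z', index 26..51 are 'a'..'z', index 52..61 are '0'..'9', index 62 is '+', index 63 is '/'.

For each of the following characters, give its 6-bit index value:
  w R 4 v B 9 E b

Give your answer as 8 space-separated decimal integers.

'w': a..z range, 26 + ord('w') − ord('a') = 48
'R': A..Z range, ord('R') − ord('A') = 17
'4': 0..9 range, 52 + ord('4') − ord('0') = 56
'v': a..z range, 26 + ord('v') − ord('a') = 47
'B': A..Z range, ord('B') − ord('A') = 1
'9': 0..9 range, 52 + ord('9') − ord('0') = 61
'E': A..Z range, ord('E') − ord('A') = 4
'b': a..z range, 26 + ord('b') − ord('a') = 27

Answer: 48 17 56 47 1 61 4 27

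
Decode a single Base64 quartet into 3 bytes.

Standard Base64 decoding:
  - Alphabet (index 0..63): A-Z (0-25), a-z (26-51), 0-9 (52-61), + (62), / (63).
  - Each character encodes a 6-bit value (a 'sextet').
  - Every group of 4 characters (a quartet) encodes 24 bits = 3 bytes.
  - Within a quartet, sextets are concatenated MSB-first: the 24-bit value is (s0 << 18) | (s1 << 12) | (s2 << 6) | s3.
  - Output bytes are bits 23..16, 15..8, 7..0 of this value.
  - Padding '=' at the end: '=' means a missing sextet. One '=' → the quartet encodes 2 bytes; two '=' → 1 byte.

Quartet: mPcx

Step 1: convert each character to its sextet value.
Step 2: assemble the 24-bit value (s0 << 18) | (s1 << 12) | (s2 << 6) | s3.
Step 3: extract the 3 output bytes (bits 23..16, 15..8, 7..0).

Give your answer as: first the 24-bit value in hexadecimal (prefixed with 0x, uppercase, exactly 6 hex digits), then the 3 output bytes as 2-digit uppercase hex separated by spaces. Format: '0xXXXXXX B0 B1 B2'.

Answer: 0x98F731 98 F7 31

Derivation:
Sextets: m=38, P=15, c=28, x=49
24-bit: (38<<18) | (15<<12) | (28<<6) | 49
      = 0x980000 | 0x00F000 | 0x000700 | 0x000031
      = 0x98F731
Bytes: (v>>16)&0xFF=98, (v>>8)&0xFF=F7, v&0xFF=31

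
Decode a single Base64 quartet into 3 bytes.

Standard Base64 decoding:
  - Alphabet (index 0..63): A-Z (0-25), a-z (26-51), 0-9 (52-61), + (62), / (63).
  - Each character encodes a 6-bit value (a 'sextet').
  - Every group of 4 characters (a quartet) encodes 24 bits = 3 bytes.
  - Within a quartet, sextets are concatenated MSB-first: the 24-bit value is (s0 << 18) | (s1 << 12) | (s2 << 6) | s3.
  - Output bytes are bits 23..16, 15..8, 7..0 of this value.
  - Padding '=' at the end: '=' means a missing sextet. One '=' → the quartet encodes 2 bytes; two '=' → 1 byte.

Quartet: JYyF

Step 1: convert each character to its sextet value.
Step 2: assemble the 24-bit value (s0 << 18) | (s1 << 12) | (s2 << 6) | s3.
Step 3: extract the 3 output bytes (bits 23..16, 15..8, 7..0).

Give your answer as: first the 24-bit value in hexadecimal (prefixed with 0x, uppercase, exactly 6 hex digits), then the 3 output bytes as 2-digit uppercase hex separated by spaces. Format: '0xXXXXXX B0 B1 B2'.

Sextets: J=9, Y=24, y=50, F=5
24-bit: (9<<18) | (24<<12) | (50<<6) | 5
      = 0x240000 | 0x018000 | 0x000C80 | 0x000005
      = 0x258C85
Bytes: (v>>16)&0xFF=25, (v>>8)&0xFF=8C, v&0xFF=85

Answer: 0x258C85 25 8C 85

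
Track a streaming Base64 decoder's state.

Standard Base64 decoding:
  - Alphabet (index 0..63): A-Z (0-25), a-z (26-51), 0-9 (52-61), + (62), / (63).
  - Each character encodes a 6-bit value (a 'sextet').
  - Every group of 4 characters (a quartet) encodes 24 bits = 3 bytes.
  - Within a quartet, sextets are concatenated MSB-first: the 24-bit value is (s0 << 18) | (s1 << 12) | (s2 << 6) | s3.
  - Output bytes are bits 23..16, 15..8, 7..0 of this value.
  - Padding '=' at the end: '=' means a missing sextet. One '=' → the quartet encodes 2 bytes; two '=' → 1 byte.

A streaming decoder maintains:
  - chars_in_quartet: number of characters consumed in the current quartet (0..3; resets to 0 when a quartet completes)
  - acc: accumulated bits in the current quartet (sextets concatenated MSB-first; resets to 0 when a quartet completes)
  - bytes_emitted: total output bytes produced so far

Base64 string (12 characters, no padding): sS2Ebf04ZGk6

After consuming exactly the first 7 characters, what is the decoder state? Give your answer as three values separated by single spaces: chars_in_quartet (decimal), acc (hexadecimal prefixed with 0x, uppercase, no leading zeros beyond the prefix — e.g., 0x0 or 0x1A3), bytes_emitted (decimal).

After char 0 ('s'=44): chars_in_quartet=1 acc=0x2C bytes_emitted=0
After char 1 ('S'=18): chars_in_quartet=2 acc=0xB12 bytes_emitted=0
After char 2 ('2'=54): chars_in_quartet=3 acc=0x2C4B6 bytes_emitted=0
After char 3 ('E'=4): chars_in_quartet=4 acc=0xB12D84 -> emit B1 2D 84, reset; bytes_emitted=3
After char 4 ('b'=27): chars_in_quartet=1 acc=0x1B bytes_emitted=3
After char 5 ('f'=31): chars_in_quartet=2 acc=0x6DF bytes_emitted=3
After char 6 ('0'=52): chars_in_quartet=3 acc=0x1B7F4 bytes_emitted=3

Answer: 3 0x1B7F4 3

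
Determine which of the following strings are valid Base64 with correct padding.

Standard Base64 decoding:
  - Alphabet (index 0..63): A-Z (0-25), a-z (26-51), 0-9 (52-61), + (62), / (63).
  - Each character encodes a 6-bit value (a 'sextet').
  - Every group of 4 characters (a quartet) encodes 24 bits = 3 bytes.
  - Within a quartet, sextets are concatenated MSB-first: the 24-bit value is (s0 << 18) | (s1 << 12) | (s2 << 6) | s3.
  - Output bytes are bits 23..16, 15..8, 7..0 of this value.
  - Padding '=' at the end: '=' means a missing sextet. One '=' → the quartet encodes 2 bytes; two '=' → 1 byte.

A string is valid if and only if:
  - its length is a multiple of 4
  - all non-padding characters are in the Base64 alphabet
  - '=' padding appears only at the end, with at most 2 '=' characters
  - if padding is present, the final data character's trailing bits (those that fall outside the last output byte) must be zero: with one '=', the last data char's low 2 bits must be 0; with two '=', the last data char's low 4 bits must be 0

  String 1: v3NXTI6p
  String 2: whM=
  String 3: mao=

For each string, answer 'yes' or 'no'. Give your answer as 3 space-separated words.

Answer: yes yes yes

Derivation:
String 1: 'v3NXTI6p' → valid
String 2: 'whM=' → valid
String 3: 'mao=' → valid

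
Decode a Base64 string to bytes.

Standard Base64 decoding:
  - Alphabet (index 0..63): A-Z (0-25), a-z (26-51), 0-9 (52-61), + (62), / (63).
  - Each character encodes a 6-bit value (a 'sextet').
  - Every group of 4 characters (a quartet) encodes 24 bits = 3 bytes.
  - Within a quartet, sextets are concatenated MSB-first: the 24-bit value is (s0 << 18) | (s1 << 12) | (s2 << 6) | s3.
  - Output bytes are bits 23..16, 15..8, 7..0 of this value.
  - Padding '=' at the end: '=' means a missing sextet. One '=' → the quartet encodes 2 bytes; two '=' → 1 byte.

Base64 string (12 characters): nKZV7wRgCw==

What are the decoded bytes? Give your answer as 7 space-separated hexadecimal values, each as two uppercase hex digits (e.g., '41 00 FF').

After char 0 ('n'=39): chars_in_quartet=1 acc=0x27 bytes_emitted=0
After char 1 ('K'=10): chars_in_quartet=2 acc=0x9CA bytes_emitted=0
After char 2 ('Z'=25): chars_in_quartet=3 acc=0x27299 bytes_emitted=0
After char 3 ('V'=21): chars_in_quartet=4 acc=0x9CA655 -> emit 9C A6 55, reset; bytes_emitted=3
After char 4 ('7'=59): chars_in_quartet=1 acc=0x3B bytes_emitted=3
After char 5 ('w'=48): chars_in_quartet=2 acc=0xEF0 bytes_emitted=3
After char 6 ('R'=17): chars_in_quartet=3 acc=0x3BC11 bytes_emitted=3
After char 7 ('g'=32): chars_in_quartet=4 acc=0xEF0460 -> emit EF 04 60, reset; bytes_emitted=6
After char 8 ('C'=2): chars_in_quartet=1 acc=0x2 bytes_emitted=6
After char 9 ('w'=48): chars_in_quartet=2 acc=0xB0 bytes_emitted=6
Padding '==': partial quartet acc=0xB0 -> emit 0B; bytes_emitted=7

Answer: 9C A6 55 EF 04 60 0B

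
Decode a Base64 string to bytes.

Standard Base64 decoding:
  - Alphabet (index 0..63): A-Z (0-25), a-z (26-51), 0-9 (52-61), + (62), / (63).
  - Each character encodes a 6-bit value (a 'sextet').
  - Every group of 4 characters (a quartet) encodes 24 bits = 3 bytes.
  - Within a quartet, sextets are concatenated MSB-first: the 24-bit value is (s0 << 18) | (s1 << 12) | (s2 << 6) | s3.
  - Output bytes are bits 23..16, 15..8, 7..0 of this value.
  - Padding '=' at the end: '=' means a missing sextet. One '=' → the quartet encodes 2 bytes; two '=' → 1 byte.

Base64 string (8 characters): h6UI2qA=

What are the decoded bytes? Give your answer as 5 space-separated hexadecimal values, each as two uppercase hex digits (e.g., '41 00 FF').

Answer: 87 A5 08 DA A0

Derivation:
After char 0 ('h'=33): chars_in_quartet=1 acc=0x21 bytes_emitted=0
After char 1 ('6'=58): chars_in_quartet=2 acc=0x87A bytes_emitted=0
After char 2 ('U'=20): chars_in_quartet=3 acc=0x21E94 bytes_emitted=0
After char 3 ('I'=8): chars_in_quartet=4 acc=0x87A508 -> emit 87 A5 08, reset; bytes_emitted=3
After char 4 ('2'=54): chars_in_quartet=1 acc=0x36 bytes_emitted=3
After char 5 ('q'=42): chars_in_quartet=2 acc=0xDAA bytes_emitted=3
After char 6 ('A'=0): chars_in_quartet=3 acc=0x36A80 bytes_emitted=3
Padding '=': partial quartet acc=0x36A80 -> emit DA A0; bytes_emitted=5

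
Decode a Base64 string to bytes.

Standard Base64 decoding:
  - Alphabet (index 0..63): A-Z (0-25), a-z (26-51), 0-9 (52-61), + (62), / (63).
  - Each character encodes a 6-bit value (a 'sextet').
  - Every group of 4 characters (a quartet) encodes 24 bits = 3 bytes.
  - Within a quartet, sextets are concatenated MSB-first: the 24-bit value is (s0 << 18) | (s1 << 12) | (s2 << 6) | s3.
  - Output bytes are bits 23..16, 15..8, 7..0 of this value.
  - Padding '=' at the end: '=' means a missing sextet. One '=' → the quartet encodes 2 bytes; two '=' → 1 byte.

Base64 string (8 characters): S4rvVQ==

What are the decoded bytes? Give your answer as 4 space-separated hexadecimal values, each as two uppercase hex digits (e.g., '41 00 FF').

Answer: 4B 8A EF 55

Derivation:
After char 0 ('S'=18): chars_in_quartet=1 acc=0x12 bytes_emitted=0
After char 1 ('4'=56): chars_in_quartet=2 acc=0x4B8 bytes_emitted=0
After char 2 ('r'=43): chars_in_quartet=3 acc=0x12E2B bytes_emitted=0
After char 3 ('v'=47): chars_in_quartet=4 acc=0x4B8AEF -> emit 4B 8A EF, reset; bytes_emitted=3
After char 4 ('V'=21): chars_in_quartet=1 acc=0x15 bytes_emitted=3
After char 5 ('Q'=16): chars_in_quartet=2 acc=0x550 bytes_emitted=3
Padding '==': partial quartet acc=0x550 -> emit 55; bytes_emitted=4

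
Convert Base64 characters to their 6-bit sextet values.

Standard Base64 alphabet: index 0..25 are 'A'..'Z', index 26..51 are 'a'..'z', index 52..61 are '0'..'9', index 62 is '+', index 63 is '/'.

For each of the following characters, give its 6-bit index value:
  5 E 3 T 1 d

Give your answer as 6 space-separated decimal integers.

'5': 0..9 range, 52 + ord('5') − ord('0') = 57
'E': A..Z range, ord('E') − ord('A') = 4
'3': 0..9 range, 52 + ord('3') − ord('0') = 55
'T': A..Z range, ord('T') − ord('A') = 19
'1': 0..9 range, 52 + ord('1') − ord('0') = 53
'd': a..z range, 26 + ord('d') − ord('a') = 29

Answer: 57 4 55 19 53 29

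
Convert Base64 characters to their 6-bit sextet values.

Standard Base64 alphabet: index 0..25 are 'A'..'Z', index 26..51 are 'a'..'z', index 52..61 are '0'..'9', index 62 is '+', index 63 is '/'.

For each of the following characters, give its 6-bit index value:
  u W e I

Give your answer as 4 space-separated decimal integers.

Answer: 46 22 30 8

Derivation:
'u': a..z range, 26 + ord('u') − ord('a') = 46
'W': A..Z range, ord('W') − ord('A') = 22
'e': a..z range, 26 + ord('e') − ord('a') = 30
'I': A..Z range, ord('I') − ord('A') = 8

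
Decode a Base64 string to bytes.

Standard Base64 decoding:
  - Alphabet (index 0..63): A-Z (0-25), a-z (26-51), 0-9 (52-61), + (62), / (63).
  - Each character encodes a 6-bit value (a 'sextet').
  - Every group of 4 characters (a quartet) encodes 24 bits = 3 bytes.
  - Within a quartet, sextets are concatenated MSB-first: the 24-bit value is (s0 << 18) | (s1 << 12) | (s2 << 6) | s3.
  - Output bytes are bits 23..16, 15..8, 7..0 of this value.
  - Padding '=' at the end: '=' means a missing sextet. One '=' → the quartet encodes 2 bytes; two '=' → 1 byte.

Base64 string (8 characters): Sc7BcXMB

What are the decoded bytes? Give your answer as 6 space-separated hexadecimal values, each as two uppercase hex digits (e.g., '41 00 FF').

Answer: 49 CE C1 71 73 01

Derivation:
After char 0 ('S'=18): chars_in_quartet=1 acc=0x12 bytes_emitted=0
After char 1 ('c'=28): chars_in_quartet=2 acc=0x49C bytes_emitted=0
After char 2 ('7'=59): chars_in_quartet=3 acc=0x1273B bytes_emitted=0
After char 3 ('B'=1): chars_in_quartet=4 acc=0x49CEC1 -> emit 49 CE C1, reset; bytes_emitted=3
After char 4 ('c'=28): chars_in_quartet=1 acc=0x1C bytes_emitted=3
After char 5 ('X'=23): chars_in_quartet=2 acc=0x717 bytes_emitted=3
After char 6 ('M'=12): chars_in_quartet=3 acc=0x1C5CC bytes_emitted=3
After char 7 ('B'=1): chars_in_quartet=4 acc=0x717301 -> emit 71 73 01, reset; bytes_emitted=6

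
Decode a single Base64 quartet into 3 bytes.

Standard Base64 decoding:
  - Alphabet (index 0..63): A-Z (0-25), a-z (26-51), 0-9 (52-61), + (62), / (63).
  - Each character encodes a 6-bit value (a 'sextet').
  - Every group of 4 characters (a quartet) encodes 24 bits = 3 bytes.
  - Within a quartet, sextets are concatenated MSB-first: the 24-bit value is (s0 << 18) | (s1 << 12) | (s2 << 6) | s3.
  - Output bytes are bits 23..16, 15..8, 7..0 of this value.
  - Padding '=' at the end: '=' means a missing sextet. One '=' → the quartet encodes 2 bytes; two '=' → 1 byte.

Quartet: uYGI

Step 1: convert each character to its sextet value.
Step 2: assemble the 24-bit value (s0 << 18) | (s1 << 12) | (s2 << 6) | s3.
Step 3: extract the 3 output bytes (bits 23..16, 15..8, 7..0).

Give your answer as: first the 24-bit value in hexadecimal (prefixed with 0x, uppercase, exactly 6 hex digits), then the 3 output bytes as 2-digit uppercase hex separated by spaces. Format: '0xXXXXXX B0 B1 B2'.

Answer: 0xB98188 B9 81 88

Derivation:
Sextets: u=46, Y=24, G=6, I=8
24-bit: (46<<18) | (24<<12) | (6<<6) | 8
      = 0xB80000 | 0x018000 | 0x000180 | 0x000008
      = 0xB98188
Bytes: (v>>16)&0xFF=B9, (v>>8)&0xFF=81, v&0xFF=88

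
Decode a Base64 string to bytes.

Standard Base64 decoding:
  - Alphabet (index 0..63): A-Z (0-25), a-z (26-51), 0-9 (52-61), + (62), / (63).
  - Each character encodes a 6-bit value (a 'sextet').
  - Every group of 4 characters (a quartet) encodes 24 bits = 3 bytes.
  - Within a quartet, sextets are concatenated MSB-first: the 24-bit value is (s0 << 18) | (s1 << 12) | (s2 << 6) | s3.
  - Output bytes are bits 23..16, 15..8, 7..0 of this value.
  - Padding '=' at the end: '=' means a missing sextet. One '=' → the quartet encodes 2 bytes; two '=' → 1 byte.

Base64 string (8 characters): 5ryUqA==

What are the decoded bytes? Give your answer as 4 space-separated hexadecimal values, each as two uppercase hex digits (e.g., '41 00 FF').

Answer: E6 BC 94 A8

Derivation:
After char 0 ('5'=57): chars_in_quartet=1 acc=0x39 bytes_emitted=0
After char 1 ('r'=43): chars_in_quartet=2 acc=0xE6B bytes_emitted=0
After char 2 ('y'=50): chars_in_quartet=3 acc=0x39AF2 bytes_emitted=0
After char 3 ('U'=20): chars_in_quartet=4 acc=0xE6BC94 -> emit E6 BC 94, reset; bytes_emitted=3
After char 4 ('q'=42): chars_in_quartet=1 acc=0x2A bytes_emitted=3
After char 5 ('A'=0): chars_in_quartet=2 acc=0xA80 bytes_emitted=3
Padding '==': partial quartet acc=0xA80 -> emit A8; bytes_emitted=4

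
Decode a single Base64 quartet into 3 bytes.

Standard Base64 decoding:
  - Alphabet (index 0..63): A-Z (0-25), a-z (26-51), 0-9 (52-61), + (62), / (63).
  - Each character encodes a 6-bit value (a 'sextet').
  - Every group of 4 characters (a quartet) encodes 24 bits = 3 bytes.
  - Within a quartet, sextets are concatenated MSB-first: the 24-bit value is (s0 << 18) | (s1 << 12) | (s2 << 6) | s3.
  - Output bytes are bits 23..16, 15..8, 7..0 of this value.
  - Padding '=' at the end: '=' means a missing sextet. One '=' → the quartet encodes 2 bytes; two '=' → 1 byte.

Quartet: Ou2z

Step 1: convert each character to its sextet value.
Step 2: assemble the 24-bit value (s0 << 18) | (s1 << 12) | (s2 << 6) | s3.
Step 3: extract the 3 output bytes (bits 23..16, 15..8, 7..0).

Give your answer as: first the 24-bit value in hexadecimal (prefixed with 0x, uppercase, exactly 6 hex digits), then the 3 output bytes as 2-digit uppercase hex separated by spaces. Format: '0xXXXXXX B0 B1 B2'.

Sextets: O=14, u=46, 2=54, z=51
24-bit: (14<<18) | (46<<12) | (54<<6) | 51
      = 0x380000 | 0x02E000 | 0x000D80 | 0x000033
      = 0x3AEDB3
Bytes: (v>>16)&0xFF=3A, (v>>8)&0xFF=ED, v&0xFF=B3

Answer: 0x3AEDB3 3A ED B3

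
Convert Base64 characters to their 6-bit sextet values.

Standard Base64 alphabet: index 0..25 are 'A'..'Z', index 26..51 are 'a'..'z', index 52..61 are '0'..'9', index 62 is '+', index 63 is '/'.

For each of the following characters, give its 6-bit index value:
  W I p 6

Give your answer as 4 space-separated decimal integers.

'W': A..Z range, ord('W') − ord('A') = 22
'I': A..Z range, ord('I') − ord('A') = 8
'p': a..z range, 26 + ord('p') − ord('a') = 41
'6': 0..9 range, 52 + ord('6') − ord('0') = 58

Answer: 22 8 41 58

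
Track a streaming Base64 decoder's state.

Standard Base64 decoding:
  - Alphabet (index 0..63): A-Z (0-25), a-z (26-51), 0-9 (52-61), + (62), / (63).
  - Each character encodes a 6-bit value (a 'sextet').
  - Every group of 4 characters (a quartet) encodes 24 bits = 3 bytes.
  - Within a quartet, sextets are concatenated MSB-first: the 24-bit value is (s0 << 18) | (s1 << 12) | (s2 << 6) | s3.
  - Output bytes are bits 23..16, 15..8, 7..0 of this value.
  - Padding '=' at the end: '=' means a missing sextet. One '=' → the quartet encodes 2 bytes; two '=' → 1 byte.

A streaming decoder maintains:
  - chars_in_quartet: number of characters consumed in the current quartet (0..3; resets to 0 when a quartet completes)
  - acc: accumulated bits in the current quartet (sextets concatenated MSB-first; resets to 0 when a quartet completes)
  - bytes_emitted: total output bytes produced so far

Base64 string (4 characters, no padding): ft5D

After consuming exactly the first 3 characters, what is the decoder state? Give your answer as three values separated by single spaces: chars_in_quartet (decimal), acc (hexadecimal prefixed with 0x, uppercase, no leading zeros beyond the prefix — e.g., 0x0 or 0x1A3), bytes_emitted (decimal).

Answer: 3 0x1FB79 0

Derivation:
After char 0 ('f'=31): chars_in_quartet=1 acc=0x1F bytes_emitted=0
After char 1 ('t'=45): chars_in_quartet=2 acc=0x7ED bytes_emitted=0
After char 2 ('5'=57): chars_in_quartet=3 acc=0x1FB79 bytes_emitted=0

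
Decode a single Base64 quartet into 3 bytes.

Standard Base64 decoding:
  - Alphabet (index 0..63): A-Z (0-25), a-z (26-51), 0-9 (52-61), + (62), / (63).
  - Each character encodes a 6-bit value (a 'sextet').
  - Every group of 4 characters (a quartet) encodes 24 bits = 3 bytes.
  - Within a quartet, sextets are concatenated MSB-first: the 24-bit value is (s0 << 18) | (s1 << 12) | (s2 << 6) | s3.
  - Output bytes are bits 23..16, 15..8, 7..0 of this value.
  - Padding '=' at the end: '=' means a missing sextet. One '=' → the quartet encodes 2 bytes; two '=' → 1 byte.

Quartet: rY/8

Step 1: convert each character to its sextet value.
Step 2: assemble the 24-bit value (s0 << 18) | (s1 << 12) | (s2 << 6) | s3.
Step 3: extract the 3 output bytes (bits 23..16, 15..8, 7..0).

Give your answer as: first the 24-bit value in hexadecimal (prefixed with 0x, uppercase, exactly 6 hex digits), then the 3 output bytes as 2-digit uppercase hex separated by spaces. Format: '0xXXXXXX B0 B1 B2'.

Answer: 0xAD8FFC AD 8F FC

Derivation:
Sextets: r=43, Y=24, /=63, 8=60
24-bit: (43<<18) | (24<<12) | (63<<6) | 60
      = 0xAC0000 | 0x018000 | 0x000FC0 | 0x00003C
      = 0xAD8FFC
Bytes: (v>>16)&0xFF=AD, (v>>8)&0xFF=8F, v&0xFF=FC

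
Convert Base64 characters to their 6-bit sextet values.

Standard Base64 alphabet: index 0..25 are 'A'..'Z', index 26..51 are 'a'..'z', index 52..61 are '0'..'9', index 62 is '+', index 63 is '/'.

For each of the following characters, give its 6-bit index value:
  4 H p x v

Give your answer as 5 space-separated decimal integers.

'4': 0..9 range, 52 + ord('4') − ord('0') = 56
'H': A..Z range, ord('H') − ord('A') = 7
'p': a..z range, 26 + ord('p') − ord('a') = 41
'x': a..z range, 26 + ord('x') − ord('a') = 49
'v': a..z range, 26 + ord('v') − ord('a') = 47

Answer: 56 7 41 49 47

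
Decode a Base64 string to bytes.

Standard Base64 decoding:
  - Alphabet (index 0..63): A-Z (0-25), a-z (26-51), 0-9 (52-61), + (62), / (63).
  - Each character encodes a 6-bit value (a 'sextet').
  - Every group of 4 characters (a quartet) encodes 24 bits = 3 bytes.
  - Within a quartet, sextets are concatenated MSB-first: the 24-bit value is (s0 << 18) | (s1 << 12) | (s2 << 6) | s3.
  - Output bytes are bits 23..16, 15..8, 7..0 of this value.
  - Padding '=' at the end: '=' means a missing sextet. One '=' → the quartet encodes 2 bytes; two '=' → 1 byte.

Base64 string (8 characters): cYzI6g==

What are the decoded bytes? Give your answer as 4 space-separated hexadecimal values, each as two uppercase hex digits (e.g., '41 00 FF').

After char 0 ('c'=28): chars_in_quartet=1 acc=0x1C bytes_emitted=0
After char 1 ('Y'=24): chars_in_quartet=2 acc=0x718 bytes_emitted=0
After char 2 ('z'=51): chars_in_quartet=3 acc=0x1C633 bytes_emitted=0
After char 3 ('I'=8): chars_in_quartet=4 acc=0x718CC8 -> emit 71 8C C8, reset; bytes_emitted=3
After char 4 ('6'=58): chars_in_quartet=1 acc=0x3A bytes_emitted=3
After char 5 ('g'=32): chars_in_quartet=2 acc=0xEA0 bytes_emitted=3
Padding '==': partial quartet acc=0xEA0 -> emit EA; bytes_emitted=4

Answer: 71 8C C8 EA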